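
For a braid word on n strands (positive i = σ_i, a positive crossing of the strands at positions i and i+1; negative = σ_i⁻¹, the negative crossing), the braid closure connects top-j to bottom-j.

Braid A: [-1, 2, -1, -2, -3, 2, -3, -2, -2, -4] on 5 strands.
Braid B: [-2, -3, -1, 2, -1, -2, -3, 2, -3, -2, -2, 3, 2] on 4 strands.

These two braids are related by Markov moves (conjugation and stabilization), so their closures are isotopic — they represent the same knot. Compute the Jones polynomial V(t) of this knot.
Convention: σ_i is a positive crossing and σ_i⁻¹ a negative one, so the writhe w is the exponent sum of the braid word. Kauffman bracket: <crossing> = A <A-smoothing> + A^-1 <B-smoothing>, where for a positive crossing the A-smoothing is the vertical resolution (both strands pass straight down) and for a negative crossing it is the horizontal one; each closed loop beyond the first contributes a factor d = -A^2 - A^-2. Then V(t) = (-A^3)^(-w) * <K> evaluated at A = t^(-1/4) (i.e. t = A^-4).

Markov-equivalent braids have isotopic closures, hence identical knot invariants. Strip the Markov moves from each word to reach a common short braid β, then compute V(t) once on β.
Braid A: s1^-1 s2 s1^-1 s2^-1 s3^-1 s2 s3^-1 s2^-1 s2^-1 s4^-1 on 5 strands reduces by inverse Markov moves (closure unchanged at each step):
  Destabilize: the word has the form β·s4^-1 where s4^-1 occurs only as the final letter (β ∈ B_4); drop it and the last strand → 4 strands.
Reduced to β = s1^-1 s2 s1^-1 s2^-1 s3^-1 s2 s3^-1 s2^-1 s2^-1 on 4 strands, 9 crossings.
Braid B: s2^-1 s3^-1 s1^-1 s2 s1^-1 s2^-1 s3^-1 s2 s3^-1 s2^-1 s2^-1 s3 s2 on 4 strands reduces by inverse Markov moves (closure unchanged at each step):
  Deconjugate: the word is γ·β·γ⁻¹ with γ = s2^-1 s3^-1 (prefix) and γ⁻¹ = s3 s2 (suffix); strip both.
Reduced to β = s1^-1 s2 s1^-1 s2^-1 s3^-1 s2 s3^-1 s2^-1 s2^-1 on 4 strands, 9 crossings.
Both give the same β = s1^-1 s2 s1^-1 s2^-1 s3^-1 s2 s3^-1 s2^-1 s2^-1 on 4 strands, so one state sum suffices:
Braid: s1^-1 s2 s1^-1 s2^-1 s3^-1 s2 s3^-1 s2^-1 s2^-1 on 4 strands, 9 crossings.
Writhe w = (#positive) - (#negative) = 2 - 7 = -5.
State-sum expansion of <K>. There are 2^9 = 512 states.
For each crossing: s=0 is the vertical smoothing, s=1 horizontal. Crossing k contributes A^(sign_k * (1 - 2*s_k)); loop factor d = -A^2 - A^-2.
Tabulate the states by total A-exponent and number of loops L (A-exp: L × count):
  A^9: L=5 ×1
  A^7: L=4 ×9
  A^5: L=3 ×30, L=5 ×6
  A^3: L=2 ×45, L=4 ×37, L=6 ×2
  A^1: L=1 ×27, L=3 ×78, L=5 ×21
  A^-1: L=2 ×67, L=4 ×53, L=6 ×6
  A^-3: L=1 ×12, L=3 ×53, L=5 ×18, L=7 ×1
  A^-5: L=2 ×14, L=4 ×19, L=6 ×3
  A^-7: L=3 ×6, L=5 ×3
  A^-9: L=4 ×1
Each group contributes A^e * Σ count * d^(L-1):
Powers of d = -A^2 - A^-2: d^2 = A^4 + 2 + A^-4; d^3 = -A^6 - 3*A^2 - 3*A^-2 - A^-6; d^4 = A^8 + 4*A^4 + 6 + 4*A^-4 + A^-8; d^5 = -A^10 - 5*A^6 - 10*A^2 - 10*A^-2 - 5*A^-6 - A^-10; d^6 = A^12 + 6*A^8 + 15*A^4 + 20 + 15*A^-4 + 6*A^-8 + A^-12.
  A^9 * (d^4) = A^17 + 4*A^13 + 6*A^9 + 4*A^5 + A
  A^7 * (9*d^3) = -9*A^13 - 27*A^9 - 27*A^5 - 9*A
  A^5 * (30*d^2 + 6*d^4) = 6*A^13 + 54*A^9 + 96*A^5 + 54*A + 6*A^-3
  A^3 * (45*d + 37*d^3 + 2*d^5) = -2*A^13 - 47*A^9 - 176*A^5 - 176*A - 47*A^-3 - 2*A^-7
  A^1 * (27 + 78*d^2 + 21*d^4) = 21*A^9 + 162*A^5 + 309*A + 162*A^-3 + 21*A^-7
  A^-1 * (67*d + 53*d^3 + 6*d^5) = -6*A^9 - 83*A^5 - 286*A - 286*A^-3 - 83*A^-7 - 6*A^-11
  A^-3 * (12 + 53*d^2 + 18*d^4 + d^6) = A^9 + 24*A^5 + 140*A + 246*A^-3 + 140*A^-7 + 24*A^-11 + A^-15
  A^-5 * (14*d + 19*d^3 + 3*d^5) = -3*A^5 - 34*A - 101*A^-3 - 101*A^-7 - 34*A^-11 - 3*A^-15
  A^-7 * (6*d^2 + 3*d^4) = 3*A + 18*A^-3 + 30*A^-7 + 18*A^-11 + 3*A^-15
  A^-9 * (d^3) = -A^-3 - 3*A^-7 - 3*A^-11 - A^-15
Summing the groups: <K> = A^17 - A^13 + 2*A^9 - 3*A^5 + 2*A - 3*A^-3 + 2*A^-7 - A^-11
Normalise by the writhe: (-A^3)^(-w) = (-A^3)^(5) = -A^15, so f(A) = -A^15 * <K> = -A^32 + A^28 - 2*A^24 + 3*A^20 - 2*A^16 + 3*A^12 - 2*A^8 + A^4.
Substitute A = t^(-1/4), i.e. A^e → t^(-e/4): V(t) = t^-1 - 2*t^-2 + 3*t^-3 - 2*t^-4 + 3*t^-5 - 2*t^-6 + t^-7 - t^-8

Answer: t^-1 - 2*t^-2 + 3*t^-3 - 2*t^-4 + 3*t^-5 - 2*t^-6 + t^-7 - t^-8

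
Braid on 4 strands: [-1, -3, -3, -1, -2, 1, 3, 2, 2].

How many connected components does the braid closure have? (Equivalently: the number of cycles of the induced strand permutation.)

Track the strand permutation on 4 strands, starting from identity.
  step 1: s1^-1 swaps positions 1,2 -> [2 1 3 4]
  step 2: s3^-1 swaps positions 3,4 -> [2 1 4 3]
  step 3: s3^-1 swaps positions 3,4 -> [2 1 3 4]
  step 4: s1^-1 swaps positions 1,2 -> [1 2 3 4]
  step 5: s2^-1 swaps positions 2,3 -> [1 3 2 4]
  step 6: s1 swaps positions 1,2 -> [3 1 2 4]
  step 7: s3 swaps positions 3,4 -> [3 1 4 2]
  step 8: s2 swaps positions 2,3 -> [3 4 1 2]
  step 9: s2 swaps positions 2,3 -> [3 1 4 2]
Final permutation (position -> original strand): [3 1 4 2]
Closure components = cycle count of this permutation = 1.

Answer: 1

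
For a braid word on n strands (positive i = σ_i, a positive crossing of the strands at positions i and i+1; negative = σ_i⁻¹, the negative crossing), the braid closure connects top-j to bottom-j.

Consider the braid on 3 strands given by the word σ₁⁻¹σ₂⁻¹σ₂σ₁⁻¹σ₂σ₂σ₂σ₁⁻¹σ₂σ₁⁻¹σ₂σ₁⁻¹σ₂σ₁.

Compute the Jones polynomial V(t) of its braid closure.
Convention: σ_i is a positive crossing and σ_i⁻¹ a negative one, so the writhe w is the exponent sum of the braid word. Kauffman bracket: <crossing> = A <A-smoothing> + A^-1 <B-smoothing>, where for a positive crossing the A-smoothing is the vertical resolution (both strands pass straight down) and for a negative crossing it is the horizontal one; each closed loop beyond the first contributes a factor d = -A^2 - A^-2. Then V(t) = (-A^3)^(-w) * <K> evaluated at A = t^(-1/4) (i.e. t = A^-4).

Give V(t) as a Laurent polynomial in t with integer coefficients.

The presented braid s1^-1 s2^-1 s2 s1^-1 s2 s2 s2 s1^-1 s2 s1^-1 s2 s1^-1 s2 s1 on 3 strands reduces by inverse Markov moves (closure unchanged at each step):
  Deconjugate: the word is γ·β·γ⁻¹ with γ = s1^-1 s2^-1 (prefix) and γ⁻¹ = s2 s1 (suffix); strip both.
Reduced to β = s2 s1^-1 s2 s2 s2 s1^-1 s2 s1^-1 s2 s1^-1 on 3 strands, 10 crossings.
Compute on β:
Braid: s2 s1^-1 s2 s2 s2 s1^-1 s2 s1^-1 s2 s1^-1 on 3 strands, 10 crossings.
Writhe w = (#positive) - (#negative) = 6 - 4 = 2.
State-sum expansion of <K>. There are 2^10 = 1024 states.
For each crossing: s=0 is the vertical smoothing, s=1 horizontal. Crossing k contributes A^(sign_k * (1 - 2*s_k)); loop factor d = -A^2 - A^-2.
Tabulate the states by total A-exponent and number of loops L (A-exp: L × count):
  A^10: L=5 ×1
  A^8: L=4 ×10
  A^6: L=3 ×42, L=5 ×3
  A^4: L=2 ×90, L=4 ×29, L=6 ×1
  A^2: L=1 ×87, L=3 ×110, L=5 ×13
  A^0: L=2 ×179, L=4 ×71, L=6 ×2
  A^-2: L=3 ×187, L=5 ×23
  A^-4: L=4 ×117, L=6 ×3
  A^-6: L=5 ×45
  A^-8: L=6 ×10
  A^-10: L=7 ×1
Each group contributes A^e * Σ count * d^(L-1):
Powers of d = -A^2 - A^-2: d^2 = A^4 + 2 + A^-4; d^3 = -A^6 - 3*A^2 - 3*A^-2 - A^-6; d^4 = A^8 + 4*A^4 + 6 + 4*A^-4 + A^-8; d^5 = -A^10 - 5*A^6 - 10*A^2 - 10*A^-2 - 5*A^-6 - A^-10; d^6 = A^12 + 6*A^8 + 15*A^4 + 20 + 15*A^-4 + 6*A^-8 + A^-12.
  A^10 * (d^4) = A^18 + 4*A^14 + 6*A^10 + 4*A^6 + A^2
  A^8 * (10*d^3) = -10*A^14 - 30*A^10 - 30*A^6 - 10*A^2
  A^6 * (42*d^2 + 3*d^4) = 3*A^14 + 54*A^10 + 102*A^6 + 54*A^2 + 3*A^-2
  A^4 * (90*d + 29*d^3 + d^5) = -A^14 - 34*A^10 - 187*A^6 - 187*A^2 - 34*A^-2 - A^-6
  A^2 * (87 + 110*d^2 + 13*d^4) = 13*A^10 + 162*A^6 + 385*A^2 + 162*A^-2 + 13*A^-6
  A^0 * (179*d + 71*d^3 + 2*d^5) = -2*A^10 - 81*A^6 - 412*A^2 - 412*A^-2 - 81*A^-6 - 2*A^-10
  A^-2 * (187*d^2 + 23*d^4) = 23*A^6 + 279*A^2 + 512*A^-2 + 279*A^-6 + 23*A^-10
  A^-4 * (117*d^3 + 3*d^5) = -3*A^6 - 132*A^2 - 381*A^-2 - 381*A^-6 - 132*A^-10 - 3*A^-14
  A^-6 * (45*d^4) = 45*A^2 + 180*A^-2 + 270*A^-6 + 180*A^-10 + 45*A^-14
  A^-8 * (10*d^5) = -10*A^2 - 50*A^-2 - 100*A^-6 - 100*A^-10 - 50*A^-14 - 10*A^-18
  A^-10 * (d^6) = A^2 + 6*A^-2 + 15*A^-6 + 20*A^-10 + 15*A^-14 + 6*A^-18 + A^-22
Summing the groups: <K> = A^18 - 4*A^14 + 7*A^10 - 10*A^6 + 14*A^2 - 14*A^-2 + 14*A^-6 - 11*A^-10 + 7*A^-14 - 4*A^-18 + A^-22
Normalise by the writhe: (-A^3)^(-w) = (-A^3)^(-2) = A^-6, so f(A) = A^-6 * <K> = A^12 - 4*A^8 + 7*A^4 - 10 + 14*A^-4 - 14*A^-8 + 14*A^-12 - 11*A^-16 + 7*A^-20 - 4*A^-24 + A^-28.
Substitute A = t^(-1/4), i.e. A^e → t^(-e/4): V(t) = t^7 - 4*t^6 + 7*t^5 - 11*t^4 + 14*t^3 - 14*t^2 + 14*t - 10 + 7*t^-1 - 4*t^-2 + t^-3

Answer: t^7 - 4*t^6 + 7*t^5 - 11*t^4 + 14*t^3 - 14*t^2 + 14*t - 10 + 7*t^-1 - 4*t^-2 + t^-3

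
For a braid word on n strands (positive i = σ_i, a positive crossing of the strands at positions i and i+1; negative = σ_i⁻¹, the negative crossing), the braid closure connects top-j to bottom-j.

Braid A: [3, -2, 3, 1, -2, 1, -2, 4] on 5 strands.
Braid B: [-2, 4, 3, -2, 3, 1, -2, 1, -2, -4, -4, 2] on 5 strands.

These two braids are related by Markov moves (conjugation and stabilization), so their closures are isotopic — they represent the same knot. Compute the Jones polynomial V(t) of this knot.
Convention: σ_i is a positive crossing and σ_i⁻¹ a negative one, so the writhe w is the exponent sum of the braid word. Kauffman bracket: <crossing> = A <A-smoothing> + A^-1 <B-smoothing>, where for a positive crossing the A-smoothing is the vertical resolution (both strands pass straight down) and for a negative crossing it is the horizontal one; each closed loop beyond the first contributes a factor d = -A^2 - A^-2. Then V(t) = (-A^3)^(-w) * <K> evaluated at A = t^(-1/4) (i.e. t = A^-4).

t^4 - 2*t^3 + 3*t^2 - 4*t + 4 - 3*t^-1 + 3*t^-2 - t^-3

Derivation:
Markov-equivalent braids have isotopic closures, hence identical knot invariants. Strip the Markov moves from each word to reach a common short braid β, then compute V(t) once on β.
Braid A: s3 s2^-1 s3 s1 s2^-1 s1 s2^-1 s4 on 5 strands reduces by inverse Markov moves (closure unchanged at each step):
  Destabilize: the word has the form β·s4 where s4 occurs only as the final letter (β ∈ B_4); drop it and the last strand → 4 strands.
Reduced to β = s3 s2^-1 s3 s1 s2^-1 s1 s2^-1 on 4 strands, 7 crossings.
Braid B: s2^-1 s4 s3 s2^-1 s3 s1 s2^-1 s1 s2^-1 s4^-1 s4^-1 s2 on 5 strands reduces by inverse Markov moves (closure unchanged at each step):
  Deconjugate: the word is γ·β·γ⁻¹ with γ = s2^-1 s4 (prefix) and γ⁻¹ = s4^-1 s2 (suffix); strip both.
  Destabilize: the word has the form β·s4^-1 where s4^-1 occurs only as the final letter (β ∈ B_4); drop it and the last strand → 4 strands.
Reduced to β = s3 s2^-1 s3 s1 s2^-1 s1 s2^-1 on 4 strands, 7 crossings.
Both give the same β = s3 s2^-1 s3 s1 s2^-1 s1 s2^-1 on 4 strands, so one state sum suffices:
Braid: s3 s2^-1 s3 s1 s2^-1 s1 s2^-1 on 4 strands, 7 crossings.
Writhe w = (#positive) - (#negative) = 4 - 3 = 1.
Computing the Kauffman bracket via state sum. There are 2^7 = 128 states.
For each crossing: s=0 is the vertical smoothing, s=1 horizontal. Crossing k contributes A^(sign_k * (1 - 2*s_k)); loop factor d = -A^2 - A^-2.
Tabulate the states by total A-exponent and number of loops L (A-exp: L × count):
  A^7: L=5 ×1
  A^5: L=4 ×7
  A^3: L=3 ×21
  A^1: L=2 ×32, L=4 ×3
  A^-1: L=1 ×21, L=3 ×14
  A^-3: L=2 ×19, L=4 ×2
  A^-5: L=3 ×7
  A^-7: L=4 ×1
Each group contributes A^e * Σ count * d^(L-1):
Powers of d = -A^2 - A^-2: d^2 = A^4 + 2 + A^-4; d^3 = -A^6 - 3*A^2 - 3*A^-2 - A^-6; d^4 = A^8 + 4*A^4 + 6 + 4*A^-4 + A^-8.
  A^7 * (d^4) = A^15 + 4*A^11 + 6*A^7 + 4*A^3 + A^-1
  A^5 * (7*d^3) = -7*A^11 - 21*A^7 - 21*A^3 - 7*A^-1
  A^3 * (21*d^2) = 21*A^7 + 42*A^3 + 21*A^-1
  A^1 * (32*d + 3*d^3) = -3*A^7 - 41*A^3 - 41*A^-1 - 3*A^-5
  A^-1 * (21 + 14*d^2) = 14*A^3 + 49*A^-1 + 14*A^-5
  A^-3 * (19*d + 2*d^3) = -2*A^3 - 25*A^-1 - 25*A^-5 - 2*A^-9
  A^-5 * (7*d^2) = 7*A^-1 + 14*A^-5 + 7*A^-9
  A^-7 * (d^3) = -A^-1 - 3*A^-5 - 3*A^-9 - A^-13
Summing the groups: <K> = A^15 - 3*A^11 + 3*A^7 - 4*A^3 + 4*A^-1 - 3*A^-5 + 2*A^-9 - A^-13
Normalise by the writhe: (-A^3)^(-w) = (-A^3)^(-1) = -A^-3, so f(A) = -A^-3 * <K> = -A^12 + 3*A^8 - 3*A^4 + 4 - 4*A^-4 + 3*A^-8 - 2*A^-12 + A^-16.
Substitute A = t^(-1/4), i.e. A^e → t^(-e/4): V(t) = t^4 - 2*t^3 + 3*t^2 - 4*t + 4 - 3*t^-1 + 3*t^-2 - t^-3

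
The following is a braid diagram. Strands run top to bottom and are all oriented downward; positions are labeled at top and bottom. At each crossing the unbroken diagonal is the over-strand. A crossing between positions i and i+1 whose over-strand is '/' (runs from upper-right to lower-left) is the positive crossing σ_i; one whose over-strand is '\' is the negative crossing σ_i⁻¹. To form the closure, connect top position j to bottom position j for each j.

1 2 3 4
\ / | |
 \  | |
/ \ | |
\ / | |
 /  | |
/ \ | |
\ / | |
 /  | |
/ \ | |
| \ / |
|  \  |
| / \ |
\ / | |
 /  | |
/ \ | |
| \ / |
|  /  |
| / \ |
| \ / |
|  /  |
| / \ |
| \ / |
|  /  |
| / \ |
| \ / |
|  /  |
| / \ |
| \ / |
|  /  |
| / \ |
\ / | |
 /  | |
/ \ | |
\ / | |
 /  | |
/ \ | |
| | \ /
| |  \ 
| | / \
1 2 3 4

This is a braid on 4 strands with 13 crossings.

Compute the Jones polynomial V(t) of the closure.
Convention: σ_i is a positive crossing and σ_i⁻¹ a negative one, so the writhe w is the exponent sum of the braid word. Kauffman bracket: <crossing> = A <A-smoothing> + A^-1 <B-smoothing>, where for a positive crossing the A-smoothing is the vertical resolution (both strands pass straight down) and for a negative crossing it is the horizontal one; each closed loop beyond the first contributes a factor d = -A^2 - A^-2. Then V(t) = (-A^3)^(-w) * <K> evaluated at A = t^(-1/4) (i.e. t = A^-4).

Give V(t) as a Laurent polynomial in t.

-t^12 + 2*t^11 - 4*t^10 + 5*t^9 - 5*t^8 + 5*t^7 - 4*t^6 + 3*t^5 - t^4 + t^3

Derivation:
Reading the diagram top to bottom ('/'-over between positions i,i+1 = s_i, '\'-over = s_i^-1): braid word = s1^-1 s1 s1 s2^-1 s1 s2 s2 s2 s2 s2 s1 s1 s3^-1.
The presented braid s1^-1 s1 s1 s2^-1 s1 s2 s2 s2 s2 s2 s1 s1 s3^-1 on 4 strands reduces by inverse Markov moves (closure unchanged at each step):
  Destabilize: the word has the form β·s3^-1 where s3^-1 occurs only as the final letter (β ∈ B_3); drop it and the last strand → 3 strands.
  Deconjugate: the word is γ·β·γ⁻¹ with γ = s1^-1 (prefix) and γ⁻¹ = s1 (suffix); strip both.
Reduced to β = s1 s1 s2^-1 s1 s2 s2 s2 s2 s2 s1 on 3 strands, 10 crossings.
Compute on β:
Braid: s1 s1 s2^-1 s1 s2 s2 s2 s2 s2 s1 on 3 strands, 10 crossings.
Writhe w = (#positive) - (#negative) = 9 - 1 = 8.
State-sum expansion of <K>. There are 2^10 = 1024 states.
For each crossing: s=0 is the vertical smoothing, s=1 horizontal. Crossing k contributes A^(sign_k * (1 - 2*s_k)); loop factor d = -A^2 - A^-2.
Tabulate the states by total A-exponent and number of loops L (A-exp: L × count):
  A^10: L=2 ×1
  A^8: L=1 ×4, L=3 ×6
  A^6: L=2 ×35, L=4 ×10
  A^4: L=1 ×35, L=3 ×75, L=5 ×10
  A^2: L=2 ×115, L=4 ×90, L=6 ×5
  A^0: L=3 ×185, L=5 ×66, L=7 ×1
  A^-2: L=4 ×180, L=6 ×30
  A^-4: L=5 ×112, L=7 ×8
  A^-6: L=6 ×44, L=8 ×1
  A^-8: L=7 ×10
  A^-10: L=8 ×1
Each group contributes A^e * Σ count * d^(L-1):
Powers of d = -A^2 - A^-2: d^2 = A^4 + 2 + A^-4; d^3 = -A^6 - 3*A^2 - 3*A^-2 - A^-6; d^4 = A^8 + 4*A^4 + 6 + 4*A^-4 + A^-8; d^5 = -A^10 - 5*A^6 - 10*A^2 - 10*A^-2 - 5*A^-6 - A^-10; d^6 = A^12 + 6*A^8 + 15*A^4 + 20 + 15*A^-4 + 6*A^-8 + A^-12; d^7 = -A^14 - 7*A^10 - 21*A^6 - 35*A^2 - 35*A^-2 - 21*A^-6 - 7*A^-10 - A^-14.
  A^10 * (d) = -A^12 - A^8
  A^8 * (4 + 6*d^2) = 6*A^12 + 16*A^8 + 6*A^4
  A^6 * (35*d + 10*d^3) = -10*A^12 - 65*A^8 - 65*A^4 - 10
  A^4 * (35 + 75*d^2 + 10*d^4) = 10*A^12 + 115*A^8 + 245*A^4 + 115 + 10*A^-4
  A^2 * (115*d + 90*d^3 + 5*d^5) = -5*A^12 - 115*A^8 - 435*A^4 - 435 - 115*A^-4 - 5*A^-8
  A^0 * (185*d^2 + 66*d^4 + d^6) = A^12 + 72*A^8 + 464*A^4 + 786 + 464*A^-4 + 72*A^-8 + A^-12
  A^-2 * (180*d^3 + 30*d^5) = -30*A^8 - 330*A^4 - 840 - 840*A^-4 - 330*A^-8 - 30*A^-12
  A^-4 * (112*d^4 + 8*d^6) = 8*A^8 + 160*A^4 + 568 + 832*A^-4 + 568*A^-8 + 160*A^-12 + 8*A^-16
  A^-6 * (44*d^5 + d^7) = -A^8 - 51*A^4 - 241 - 475*A^-4 - 475*A^-8 - 241*A^-12 - 51*A^-16 - A^-20
  A^-8 * (10*d^6) = 10*A^4 + 60 + 150*A^-4 + 200*A^-8 + 150*A^-12 + 60*A^-16 + 10*A^-20
  A^-10 * (d^7) = -A^4 - 7 - 21*A^-4 - 35*A^-8 - 35*A^-12 - 21*A^-16 - 7*A^-20 - A^-24
Summing the groups: <K> = A^12 - A^8 + 3*A^4 - 4 + 5*A^-4 - 5*A^-8 + 5*A^-12 - 4*A^-16 + 2*A^-20 - A^-24
Normalise by the writhe: (-A^3)^(-w) = (-A^3)^(-8) = A^-24, so f(A) = A^-24 * <K> = A^-12 - A^-16 + 3*A^-20 - 4*A^-24 + 5*A^-28 - 5*A^-32 + 5*A^-36 - 4*A^-40 + 2*A^-44 - A^-48.
Substitute A = t^(-1/4), i.e. A^e → t^(-e/4): V(t) = -t^12 + 2*t^11 - 4*t^10 + 5*t^9 - 5*t^8 + 5*t^7 - 4*t^6 + 3*t^5 - t^4 + t^3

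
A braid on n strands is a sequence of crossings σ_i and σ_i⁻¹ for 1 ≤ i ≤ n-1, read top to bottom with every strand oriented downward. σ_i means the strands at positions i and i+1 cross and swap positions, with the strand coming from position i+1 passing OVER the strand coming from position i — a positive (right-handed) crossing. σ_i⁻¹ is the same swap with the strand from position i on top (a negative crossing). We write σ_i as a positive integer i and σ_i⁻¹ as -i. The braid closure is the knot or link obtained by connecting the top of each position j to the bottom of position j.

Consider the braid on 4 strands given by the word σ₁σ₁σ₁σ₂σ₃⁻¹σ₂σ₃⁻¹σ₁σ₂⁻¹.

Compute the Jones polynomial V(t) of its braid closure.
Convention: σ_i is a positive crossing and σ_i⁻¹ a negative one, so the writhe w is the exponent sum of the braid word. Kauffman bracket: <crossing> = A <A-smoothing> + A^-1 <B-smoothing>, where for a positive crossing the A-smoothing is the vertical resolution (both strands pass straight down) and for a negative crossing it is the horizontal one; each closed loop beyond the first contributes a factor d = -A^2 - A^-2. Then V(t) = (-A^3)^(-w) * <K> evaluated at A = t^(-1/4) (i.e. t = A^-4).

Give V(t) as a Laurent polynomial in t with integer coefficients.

t^7 - 2*t^6 + 3*t^5 - 4*t^4 + 4*t^3 - 4*t^2 + 3*t - 1 + t^-1

Derivation:
Braid: s1 s1 s1 s2 s3^-1 s2 s3^-1 s1 s2^-1 on 4 strands, 9 crossings.
Writhe w = (#positive) - (#negative) = 6 - 3 = 3.
Computing the Kauffman bracket via state sum. There are 2^9 = 512 states.
Smooth each crossing (0=||, 1=⌣⌢); contribution A^(Σ sign_k(1-2s_k)) * d^(L-1).
Tabulate the states by total A-exponent and number of loops L (A-exp: L × count):
  A^9: L=3 ×1
  A^7: L=2 ×7, L=4 ×2
  A^5: L=1 ×12, L=3 ×24
  A^3: L=2 ×66, L=4 ×18
  A^1: L=1 ×35, L=3 ×84, L=5 ×7
  A^-1: L=2 ×73, L=4 ×52, L=6 ×1
  A^-3: L=3 ×68, L=5 ×16
  A^-5: L=4 ×34, L=6 ×2
  A^-7: L=5 ×9
  A^-9: L=6 ×1
Each group contributes A^e * Σ count * d^(L-1):
Powers of d = -A^2 - A^-2: d^2 = A^4 + 2 + A^-4; d^3 = -A^6 - 3*A^2 - 3*A^-2 - A^-6; d^4 = A^8 + 4*A^4 + 6 + 4*A^-4 + A^-8; d^5 = -A^10 - 5*A^6 - 10*A^2 - 10*A^-2 - 5*A^-6 - A^-10.
  A^9 * (d^2) = A^13 + 2*A^9 + A^5
  A^7 * (7*d + 2*d^3) = -2*A^13 - 13*A^9 - 13*A^5 - 2*A
  A^5 * (12 + 24*d^2) = 24*A^9 + 60*A^5 + 24*A
  A^3 * (66*d + 18*d^3) = -18*A^9 - 120*A^5 - 120*A - 18*A^-3
  A^1 * (35 + 84*d^2 + 7*d^4) = 7*A^9 + 112*A^5 + 245*A + 112*A^-3 + 7*A^-7
  A^-1 * (73*d + 52*d^3 + d^5) = -A^9 - 57*A^5 - 239*A - 239*A^-3 - 57*A^-7 - A^-11
  A^-3 * (68*d^2 + 16*d^4) = 16*A^5 + 132*A + 232*A^-3 + 132*A^-7 + 16*A^-11
  A^-5 * (34*d^3 + 2*d^5) = -2*A^5 - 44*A - 122*A^-3 - 122*A^-7 - 44*A^-11 - 2*A^-15
  A^-7 * (9*d^4) = 9*A + 36*A^-3 + 54*A^-7 + 36*A^-11 + 9*A^-15
  A^-9 * (d^5) = -A - 5*A^-3 - 10*A^-7 - 10*A^-11 - 5*A^-15 - A^-19
Summing the groups: <K> = -A^13 + A^9 - 3*A^5 + 4*A - 4*A^-3 + 4*A^-7 - 3*A^-11 + 2*A^-15 - A^-19
Normalise by the writhe: (-A^3)^(-w) = (-A^3)^(-3) = -A^-9, so f(A) = -A^-9 * <K> = A^4 - 1 + 3*A^-4 - 4*A^-8 + 4*A^-12 - 4*A^-16 + 3*A^-20 - 2*A^-24 + A^-28.
Substitute A = t^(-1/4), i.e. A^e → t^(-e/4): V(t) = t^7 - 2*t^6 + 3*t^5 - 4*t^4 + 4*t^3 - 4*t^2 + 3*t - 1 + t^-1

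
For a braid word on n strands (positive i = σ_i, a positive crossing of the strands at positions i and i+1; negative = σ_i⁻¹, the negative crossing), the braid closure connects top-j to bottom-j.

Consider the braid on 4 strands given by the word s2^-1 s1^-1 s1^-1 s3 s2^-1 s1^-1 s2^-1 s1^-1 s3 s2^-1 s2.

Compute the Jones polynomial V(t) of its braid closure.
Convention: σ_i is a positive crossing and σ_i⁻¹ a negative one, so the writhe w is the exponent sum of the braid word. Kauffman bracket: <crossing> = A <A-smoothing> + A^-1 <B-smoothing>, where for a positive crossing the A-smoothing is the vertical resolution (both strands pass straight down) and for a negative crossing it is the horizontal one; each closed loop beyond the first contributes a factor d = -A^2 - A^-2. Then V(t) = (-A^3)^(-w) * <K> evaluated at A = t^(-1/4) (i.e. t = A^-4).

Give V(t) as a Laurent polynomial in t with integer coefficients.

1 - t^-1 + 2*t^-2 - 2*t^-3 + 2*t^-4 - 2*t^-5 + 2*t^-6 - t^-7

Derivation:
The presented braid s2^-1 s1^-1 s1^-1 s3 s2^-1 s1^-1 s2^-1 s1^-1 s3 s2^-1 s2 on 4 strands reduces by inverse Markov moves (closure unchanged at each step):
  Deconjugate: the word is γ·β·γ⁻¹ with γ = s2^-1 (prefix) and γ⁻¹ = s2 (suffix); strip both.
Reduced to β = s1^-1 s1^-1 s3 s2^-1 s1^-1 s2^-1 s1^-1 s3 s2^-1 on 4 strands, 9 crossings.
Compute on β:
Braid: s1^-1 s1^-1 s3 s2^-1 s1^-1 s2^-1 s1^-1 s3 s2^-1 on 4 strands, 9 crossings.
Writhe w = (#positive) - (#negative) = 2 - 7 = -5.
Enumerate smoothing states for the bracket polynomial. There are 2^9 = 512 states.
Smooth each crossing (0=||, 1=⌣⌢); contribution A^(Σ sign_k(1-2s_k)) * d^(L-1).
Tabulate the states by total A-exponent and number of loops L (A-exp: L × count):
  A^9: L=3 ×1
  A^7: L=2 ×4, L=4 ×5
  A^5: L=1 ×4, L=3 ×26, L=5 ×6
  A^3: L=2 ×43, L=4 ×40, L=6 ×1
  A^1: L=1 ×23, L=3 ×92, L=5 ×11
  A^-1: L=2 ×91, L=4 ×34, L=6 ×1
  A^-3: L=1 ×32, L=3 ×48, L=5 ×4
  A^-5: L=2 ×28, L=4 ×8
  A^-7: L=3 ×9
  A^-9: L=4 ×1
Each group contributes A^e * Σ count * d^(L-1):
Powers of d = -A^2 - A^-2: d^2 = A^4 + 2 + A^-4; d^3 = -A^6 - 3*A^2 - 3*A^-2 - A^-6; d^4 = A^8 + 4*A^4 + 6 + 4*A^-4 + A^-8; d^5 = -A^10 - 5*A^6 - 10*A^2 - 10*A^-2 - 5*A^-6 - A^-10.
  A^9 * (d^2) = A^13 + 2*A^9 + A^5
  A^7 * (4*d + 5*d^3) = -5*A^13 - 19*A^9 - 19*A^5 - 5*A
  A^5 * (4 + 26*d^2 + 6*d^4) = 6*A^13 + 50*A^9 + 92*A^5 + 50*A + 6*A^-3
  A^3 * (43*d + 40*d^3 + d^5) = -A^13 - 45*A^9 - 173*A^5 - 173*A - 45*A^-3 - A^-7
  A^1 * (23 + 92*d^2 + 11*d^4) = 11*A^9 + 136*A^5 + 273*A + 136*A^-3 + 11*A^-7
  A^-1 * (91*d + 34*d^3 + d^5) = -A^9 - 39*A^5 - 203*A - 203*A^-3 - 39*A^-7 - A^-11
  A^-3 * (32 + 48*d^2 + 4*d^4) = 4*A^5 + 64*A + 152*A^-3 + 64*A^-7 + 4*A^-11
  A^-5 * (28*d + 8*d^3) = -8*A - 52*A^-3 - 52*A^-7 - 8*A^-11
  A^-7 * (9*d^2) = 9*A^-3 + 18*A^-7 + 9*A^-11
  A^-9 * (d^3) = -A^-3 - 3*A^-7 - 3*A^-11 - A^-15
Summing the groups: <K> = A^13 - 2*A^9 + 2*A^5 - 2*A + 2*A^-3 - 2*A^-7 + A^-11 - A^-15
Normalise by the writhe: (-A^3)^(-w) = (-A^3)^(5) = -A^15, so f(A) = -A^15 * <K> = -A^28 + 2*A^24 - 2*A^20 + 2*A^16 - 2*A^12 + 2*A^8 - A^4 + 1.
Substitute A = t^(-1/4), i.e. A^e → t^(-e/4): V(t) = 1 - t^-1 + 2*t^-2 - 2*t^-3 + 2*t^-4 - 2*t^-5 + 2*t^-6 - t^-7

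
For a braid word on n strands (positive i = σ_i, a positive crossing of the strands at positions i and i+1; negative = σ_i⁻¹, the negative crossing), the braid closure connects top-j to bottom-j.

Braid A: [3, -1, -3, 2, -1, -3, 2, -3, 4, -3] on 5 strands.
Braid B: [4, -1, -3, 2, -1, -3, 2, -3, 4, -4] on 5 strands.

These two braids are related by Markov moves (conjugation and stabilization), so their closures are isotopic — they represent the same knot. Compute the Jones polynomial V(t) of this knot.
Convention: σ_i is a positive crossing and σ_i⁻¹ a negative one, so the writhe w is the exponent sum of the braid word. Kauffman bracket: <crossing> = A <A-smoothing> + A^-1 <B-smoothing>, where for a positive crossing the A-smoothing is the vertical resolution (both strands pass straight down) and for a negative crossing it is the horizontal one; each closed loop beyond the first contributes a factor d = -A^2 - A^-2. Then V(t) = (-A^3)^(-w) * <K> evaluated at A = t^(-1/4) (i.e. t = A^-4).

Markov-equivalent braids have isotopic closures, hence identical knot invariants. Strip the Markov moves from each word to reach a common short braid β, then compute V(t) once on β.
Braid A: s3 s1^-1 s3^-1 s2 s1^-1 s3^-1 s2 s3^-1 s4 s3^-1 on 5 strands reduces by inverse Markov moves (closure unchanged at each step):
  Deconjugate: the word is γ·β·γ⁻¹ with γ = s3 (prefix) and γ⁻¹ = s3^-1 (suffix); strip both.
  Destabilize: the word has the form β·s4 where s4 occurs only as the final letter (β ∈ B_4); drop it and the last strand → 4 strands.
Reduced to β = s1^-1 s3^-1 s2 s1^-1 s3^-1 s2 s3^-1 on 4 strands, 7 crossings.
Braid B: s4 s1^-1 s3^-1 s2 s1^-1 s3^-1 s2 s3^-1 s4 s4^-1 on 5 strands reduces by inverse Markov moves (closure unchanged at each step):
  Deconjugate: the word is γ·β·γ⁻¹ with γ = s4 (prefix) and γ⁻¹ = s4^-1 (suffix); strip both.
  Destabilize: the word has the form β·s4 where s4 occurs only as the final letter (β ∈ B_4); drop it and the last strand → 4 strands.
Reduced to β = s1^-1 s3^-1 s2 s1^-1 s3^-1 s2 s3^-1 on 4 strands, 7 crossings.
Both give the same β = s1^-1 s3^-1 s2 s1^-1 s3^-1 s2 s3^-1 on 4 strands, so one state sum suffices:
Braid: s1^-1 s3^-1 s2 s1^-1 s3^-1 s2 s3^-1 on 4 strands, 7 crossings.
Writhe w = (#positive) - (#negative) = 2 - 5 = -3.
Computing the Kauffman bracket via state sum. There are 2^7 = 128 states.
For each crossing: s=0 is the vertical smoothing, s=1 horizontal. Crossing k contributes A^(sign_k * (1 - 2*s_k)); loop factor d = -A^2 - A^-2.
Tabulate the states by total A-exponent and number of loops L (A-exp: L × count):
  A^7: L=5 ×1
  A^5: L=4 ×7
  A^3: L=3 ×20, L=5 ×1
  A^1: L=2 ×29, L=4 ×6
  A^-1: L=1 ×19, L=3 ×16
  A^-3: L=2 ×19, L=4 ×2
  A^-5: L=3 ×7
  A^-7: L=4 ×1
Each group contributes A^e * Σ count * d^(L-1):
Powers of d = -A^2 - A^-2: d^2 = A^4 + 2 + A^-4; d^3 = -A^6 - 3*A^2 - 3*A^-2 - A^-6; d^4 = A^8 + 4*A^4 + 6 + 4*A^-4 + A^-8.
  A^7 * (d^4) = A^15 + 4*A^11 + 6*A^7 + 4*A^3 + A^-1
  A^5 * (7*d^3) = -7*A^11 - 21*A^7 - 21*A^3 - 7*A^-1
  A^3 * (20*d^2 + d^4) = A^11 + 24*A^7 + 46*A^3 + 24*A^-1 + A^-5
  A^1 * (29*d + 6*d^3) = -6*A^7 - 47*A^3 - 47*A^-1 - 6*A^-5
  A^-1 * (19 + 16*d^2) = 16*A^3 + 51*A^-1 + 16*A^-5
  A^-3 * (19*d + 2*d^3) = -2*A^3 - 25*A^-1 - 25*A^-5 - 2*A^-9
  A^-5 * (7*d^2) = 7*A^-1 + 14*A^-5 + 7*A^-9
  A^-7 * (d^3) = -A^-1 - 3*A^-5 - 3*A^-9 - A^-13
Summing the groups: <K> = A^15 - 2*A^11 + 3*A^7 - 4*A^3 + 3*A^-1 - 3*A^-5 + 2*A^-9 - A^-13
Normalise by the writhe: (-A^3)^(-w) = (-A^3)^(3) = -A^9, so f(A) = -A^9 * <K> = -A^24 + 2*A^20 - 3*A^16 + 4*A^12 - 3*A^8 + 3*A^4 - 2 + A^-4.
Substitute A = t^(-1/4), i.e. A^e → t^(-e/4): V(t) = t - 2 + 3*t^-1 - 3*t^-2 + 4*t^-3 - 3*t^-4 + 2*t^-5 - t^-6

Answer: t - 2 + 3*t^-1 - 3*t^-2 + 4*t^-3 - 3*t^-4 + 2*t^-5 - t^-6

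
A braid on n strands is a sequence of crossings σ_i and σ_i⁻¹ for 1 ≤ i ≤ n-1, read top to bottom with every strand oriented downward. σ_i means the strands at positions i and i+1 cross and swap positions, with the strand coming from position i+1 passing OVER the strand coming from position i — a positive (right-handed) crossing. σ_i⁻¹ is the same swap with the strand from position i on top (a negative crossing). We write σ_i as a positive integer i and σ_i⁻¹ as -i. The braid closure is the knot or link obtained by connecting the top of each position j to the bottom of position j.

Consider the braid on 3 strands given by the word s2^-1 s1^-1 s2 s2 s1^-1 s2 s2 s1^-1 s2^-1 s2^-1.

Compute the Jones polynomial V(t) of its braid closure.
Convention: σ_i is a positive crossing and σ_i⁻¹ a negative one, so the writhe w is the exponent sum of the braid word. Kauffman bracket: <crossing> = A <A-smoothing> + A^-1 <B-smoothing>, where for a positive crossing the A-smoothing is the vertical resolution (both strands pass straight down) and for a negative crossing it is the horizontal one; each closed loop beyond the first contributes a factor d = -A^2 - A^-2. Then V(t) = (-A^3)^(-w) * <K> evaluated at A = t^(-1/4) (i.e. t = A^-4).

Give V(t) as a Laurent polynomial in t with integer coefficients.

t^2 - 2*t + 4 - 4*t^-1 + 4*t^-2 - 4*t^-3 + 3*t^-4 - 2*t^-5 + t^-6

Derivation:
Braid: s2^-1 s1^-1 s2 s2 s1^-1 s2 s2 s1^-1 s2^-1 s2^-1 on 3 strands, 10 crossings.
Writhe w = (#positive) - (#negative) = 4 - 6 = -2.
State-sum expansion of <K>. There are 2^10 = 1024 states.
Smooth each crossing (0=||, 1=⌣⌢); contribution A^(Σ sign_k(1-2s_k)) * d^(L-1).
Tabulate the states by total A-exponent and number of loops L (A-exp: L × count):
  A^10: L=5 ×1
  A^8: L=4 ×10
  A^6: L=3 ×39, L=5 ×6
  A^4: L=2 ×66, L=4 ×52, L=6 ×2
  A^2: L=1 ×45, L=3 ×124, L=5 ×41
  A^0: L=2 ×118, L=4 ×113, L=6 ×21
  A^-2: L=1 ×20, L=3 ×120, L=5 ×63, L=7 ×7
  A^-4: L=2 ×30, L=4 ×68, L=6 ×21, L=8 ×1
  A^-6: L=3 ×20, L=5 ×22, L=7 ×3
  A^-8: L=4 ×7, L=6 ×3
  A^-10: L=5 ×1
Each group contributes A^e * Σ count * d^(L-1):
Powers of d = -A^2 - A^-2: d^2 = A^4 + 2 + A^-4; d^3 = -A^6 - 3*A^2 - 3*A^-2 - A^-6; d^4 = A^8 + 4*A^4 + 6 + 4*A^-4 + A^-8; d^5 = -A^10 - 5*A^6 - 10*A^2 - 10*A^-2 - 5*A^-6 - A^-10; d^6 = A^12 + 6*A^8 + 15*A^4 + 20 + 15*A^-4 + 6*A^-8 + A^-12; d^7 = -A^14 - 7*A^10 - 21*A^6 - 35*A^2 - 35*A^-2 - 21*A^-6 - 7*A^-10 - A^-14.
  A^10 * (d^4) = A^18 + 4*A^14 + 6*A^10 + 4*A^6 + A^2
  A^8 * (10*d^3) = -10*A^14 - 30*A^10 - 30*A^6 - 10*A^2
  A^6 * (39*d^2 + 6*d^4) = 6*A^14 + 63*A^10 + 114*A^6 + 63*A^2 + 6*A^-2
  A^4 * (66*d + 52*d^3 + 2*d^5) = -2*A^14 - 62*A^10 - 242*A^6 - 242*A^2 - 62*A^-2 - 2*A^-6
  A^2 * (45 + 124*d^2 + 41*d^4) = 41*A^10 + 288*A^6 + 539*A^2 + 288*A^-2 + 41*A^-6
  A^0 * (118*d + 113*d^3 + 21*d^5) = -21*A^10 - 218*A^6 - 667*A^2 - 667*A^-2 - 218*A^-6 - 21*A^-10
  A^-2 * (20 + 120*d^2 + 63*d^4 + 7*d^6) = 7*A^10 + 105*A^6 + 477*A^2 + 778*A^-2 + 477*A^-6 + 105*A^-10 + 7*A^-14
  A^-4 * (30*d + 68*d^3 + 21*d^5 + d^7) = -A^10 - 28*A^6 - 194*A^2 - 479*A^-2 - 479*A^-6 - 194*A^-10 - 28*A^-14 - A^-18
  A^-6 * (20*d^2 + 22*d^4 + 3*d^6) = 3*A^6 + 40*A^2 + 153*A^-2 + 232*A^-6 + 153*A^-10 + 40*A^-14 + 3*A^-18
  A^-8 * (7*d^3 + 3*d^5) = -3*A^2 - 22*A^-2 - 51*A^-6 - 51*A^-10 - 22*A^-14 - 3*A^-18
  A^-10 * (d^4) = A^-2 + 4*A^-6 + 6*A^-10 + 4*A^-14 + A^-18
Summing the groups: <K> = A^18 - 2*A^14 + 3*A^10 - 4*A^6 + 4*A^2 - 4*A^-2 + 4*A^-6 - 2*A^-10 + A^-14
Normalise by the writhe: (-A^3)^(-w) = (-A^3)^(2) = A^6, so f(A) = A^6 * <K> = A^24 - 2*A^20 + 3*A^16 - 4*A^12 + 4*A^8 - 4*A^4 + 4 - 2*A^-4 + A^-8.
Substitute A = t^(-1/4), i.e. A^e → t^(-e/4): V(t) = t^2 - 2*t + 4 - 4*t^-1 + 4*t^-2 - 4*t^-3 + 3*t^-4 - 2*t^-5 + t^-6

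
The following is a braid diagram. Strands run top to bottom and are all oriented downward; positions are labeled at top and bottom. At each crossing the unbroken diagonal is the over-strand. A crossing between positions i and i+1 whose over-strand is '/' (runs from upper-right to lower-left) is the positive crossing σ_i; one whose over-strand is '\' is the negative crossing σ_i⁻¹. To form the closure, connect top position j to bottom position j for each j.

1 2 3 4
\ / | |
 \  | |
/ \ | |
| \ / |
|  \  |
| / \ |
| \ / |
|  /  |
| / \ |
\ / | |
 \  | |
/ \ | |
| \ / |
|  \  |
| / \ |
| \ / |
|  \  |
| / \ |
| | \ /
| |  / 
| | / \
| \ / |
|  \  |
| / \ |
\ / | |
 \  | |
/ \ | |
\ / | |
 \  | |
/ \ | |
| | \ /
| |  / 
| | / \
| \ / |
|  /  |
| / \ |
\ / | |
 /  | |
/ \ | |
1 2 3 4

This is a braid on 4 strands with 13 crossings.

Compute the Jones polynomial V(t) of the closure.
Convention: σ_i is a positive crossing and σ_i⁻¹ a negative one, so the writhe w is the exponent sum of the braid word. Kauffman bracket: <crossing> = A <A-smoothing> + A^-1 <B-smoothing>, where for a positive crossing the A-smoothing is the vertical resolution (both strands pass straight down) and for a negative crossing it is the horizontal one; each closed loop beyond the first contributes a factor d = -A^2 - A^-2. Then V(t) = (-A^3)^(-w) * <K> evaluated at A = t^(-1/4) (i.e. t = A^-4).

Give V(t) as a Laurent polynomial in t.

t - 2 + 4*t^-1 - 5*t^-2 + 6*t^-3 - 5*t^-4 + 4*t^-5 - 3*t^-6 + t^-7

Derivation:
Reading the diagram top to bottom ('/'-over between positions i,i+1 = s_i, '\'-over = s_i^-1): braid word = s1^-1 s2^-1 s2 s1^-1 s2^-1 s2^-1 s3 s2^-1 s1^-1 s1^-1 s3 s2 s1.
The presented braid s1^-1 s2^-1 s2 s1^-1 s2^-1 s2^-1 s3 s2^-1 s1^-1 s1^-1 s3 s2 s1 on 4 strands reduces by inverse Markov moves (closure unchanged at each step):
  Deconjugate: the word is γ·β·γ⁻¹ with γ = s1^-1 s2^-1 (prefix) and γ⁻¹ = s2 s1 (suffix); strip both.
Reduced to β = s2 s1^-1 s2^-1 s2^-1 s3 s2^-1 s1^-1 s1^-1 s3 on 4 strands, 9 crossings.
Compute on β:
Braid: s2 s1^-1 s2^-1 s2^-1 s3 s2^-1 s1^-1 s1^-1 s3 on 4 strands, 9 crossings.
Writhe w = (#positive) - (#negative) = 3 - 6 = -3.
Computing the Kauffman bracket via state sum. There are 2^9 = 512 states.
For each crossing: s=0 is the vertical smoothing, s=1 horizontal. Crossing k contributes A^(sign_k * (1 - 2*s_k)); loop factor d = -A^2 - A^-2.
Tabulate the states by total A-exponent and number of loops L (A-exp: L × count):
  A^9: L=6 ×1
  A^7: L=5 ×9
  A^5: L=4 ×35, L=6 ×1
  A^3: L=3 ×73, L=5 ×11
  A^1: L=2 ×82, L=4 ×43, L=6 ×1
  A^-1: L=1 ×40, L=3 ×79, L=5 ×7
  A^-3: L=2 ×63, L=4 ×21
  A^-5: L=1 ×9, L=3 ×26, L=5 ×1
  A^-7: L=2 ×6, L=4 ×3
  A^-9: L=3 ×1
Each group contributes A^e * Σ count * d^(L-1):
Powers of d = -A^2 - A^-2: d^2 = A^4 + 2 + A^-4; d^3 = -A^6 - 3*A^2 - 3*A^-2 - A^-6; d^4 = A^8 + 4*A^4 + 6 + 4*A^-4 + A^-8; d^5 = -A^10 - 5*A^6 - 10*A^2 - 10*A^-2 - 5*A^-6 - A^-10.
  A^9 * (d^5) = -A^19 - 5*A^15 - 10*A^11 - 10*A^7 - 5*A^3 - A^-1
  A^7 * (9*d^4) = 9*A^15 + 36*A^11 + 54*A^7 + 36*A^3 + 9*A^-1
  A^5 * (35*d^3 + d^5) = -A^15 - 40*A^11 - 115*A^7 - 115*A^3 - 40*A^-1 - A^-5
  A^3 * (73*d^2 + 11*d^4) = 11*A^11 + 117*A^7 + 212*A^3 + 117*A^-1 + 11*A^-5
  A^1 * (82*d + 43*d^3 + d^5) = -A^11 - 48*A^7 - 221*A^3 - 221*A^-1 - 48*A^-5 - A^-9
  A^-1 * (40 + 79*d^2 + 7*d^4) = 7*A^7 + 107*A^3 + 240*A^-1 + 107*A^-5 + 7*A^-9
  A^-3 * (63*d + 21*d^3) = -21*A^3 - 126*A^-1 - 126*A^-5 - 21*A^-9
  A^-5 * (9 + 26*d^2 + d^4) = A^3 + 30*A^-1 + 67*A^-5 + 30*A^-9 + A^-13
  A^-7 * (6*d + 3*d^3) = -3*A^-1 - 15*A^-5 - 15*A^-9 - 3*A^-13
  A^-9 * (d^2) = A^-5 + 2*A^-9 + A^-13
Summing the groups: <K> = -A^19 + 3*A^15 - 4*A^11 + 5*A^7 - 6*A^3 + 5*A^-1 - 4*A^-5 + 2*A^-9 - A^-13
Normalise by the writhe: (-A^3)^(-w) = (-A^3)^(3) = -A^9, so f(A) = -A^9 * <K> = A^28 - 3*A^24 + 4*A^20 - 5*A^16 + 6*A^12 - 5*A^8 + 4*A^4 - 2 + A^-4.
Substitute A = t^(-1/4), i.e. A^e → t^(-e/4): V(t) = t - 2 + 4*t^-1 - 5*t^-2 + 6*t^-3 - 5*t^-4 + 4*t^-5 - 3*t^-6 + t^-7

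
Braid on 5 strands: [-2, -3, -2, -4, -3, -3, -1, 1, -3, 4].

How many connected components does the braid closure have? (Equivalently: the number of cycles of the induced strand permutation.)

3

Derivation:
Track the strand permutation on 5 strands, starting from identity.
  step 1: s2^-1 swaps positions 2,3 -> [1 3 2 4 5]
  step 2: s3^-1 swaps positions 3,4 -> [1 3 4 2 5]
  step 3: s2^-1 swaps positions 2,3 -> [1 4 3 2 5]
  step 4: s4^-1 swaps positions 4,5 -> [1 4 3 5 2]
  step 5: s3^-1 swaps positions 3,4 -> [1 4 5 3 2]
  step 6: s3^-1 swaps positions 3,4 -> [1 4 3 5 2]
  step 7: s1^-1 swaps positions 1,2 -> [4 1 3 5 2]
  step 8: s1 swaps positions 1,2 -> [1 4 3 5 2]
  step 9: s3^-1 swaps positions 3,4 -> [1 4 5 3 2]
  step 10: s4 swaps positions 4,5 -> [1 4 5 2 3]
Final permutation (position -> original strand): [1 4 5 2 3]
Closure components = cycle count of this permutation = 3.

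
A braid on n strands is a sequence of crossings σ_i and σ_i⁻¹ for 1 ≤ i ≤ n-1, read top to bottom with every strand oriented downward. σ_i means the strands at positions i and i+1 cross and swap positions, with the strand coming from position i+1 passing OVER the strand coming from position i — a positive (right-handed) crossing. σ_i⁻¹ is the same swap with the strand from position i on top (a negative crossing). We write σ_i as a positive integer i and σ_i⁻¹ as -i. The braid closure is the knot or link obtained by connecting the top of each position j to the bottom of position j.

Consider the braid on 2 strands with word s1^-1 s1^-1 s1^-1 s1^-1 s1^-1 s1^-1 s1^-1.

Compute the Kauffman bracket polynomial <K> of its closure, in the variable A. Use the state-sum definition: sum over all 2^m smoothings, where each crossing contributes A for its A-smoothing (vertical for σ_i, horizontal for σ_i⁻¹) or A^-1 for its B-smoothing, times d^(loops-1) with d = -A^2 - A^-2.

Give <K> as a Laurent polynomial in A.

Braid: s1^-1 s1^-1 s1^-1 s1^-1 s1^-1 s1^-1 s1^-1 on 2 strands, 7 crossings.
Writhe w = (#positive) - (#negative) = 0 - 7 = -7.
Enumerate smoothing states for the bracket polynomial. There are 2^7 = 128 states.
Each crossing splits two ways (0=vertical, 1=horizontal). The state's weight is A^(#A-smoothings - #B-smoothings) * d^(loops - 1).
Tabulate the states by total A-exponent and number of loops L (A-exp: L × count):
  A^7: L=7 ×1
  A^5: L=6 ×7
  A^3: L=5 ×21
  A^1: L=4 ×35
  A^-1: L=3 ×35
  A^-3: L=2 ×21
  A^-5: L=1 ×7
  A^-7: L=2 ×1
Each group contributes A^e * Σ count * d^(L-1):
Powers of d = -A^2 - A^-2: d^2 = A^4 + 2 + A^-4; d^3 = -A^6 - 3*A^2 - 3*A^-2 - A^-6; d^4 = A^8 + 4*A^4 + 6 + 4*A^-4 + A^-8; d^5 = -A^10 - 5*A^6 - 10*A^2 - 10*A^-2 - 5*A^-6 - A^-10; d^6 = A^12 + 6*A^8 + 15*A^4 + 20 + 15*A^-4 + 6*A^-8 + A^-12.
  A^7 * (d^6) = A^19 + 6*A^15 + 15*A^11 + 20*A^7 + 15*A^3 + 6*A^-1 + A^-5
  A^5 * (7*d^5) = -7*A^15 - 35*A^11 - 70*A^7 - 70*A^3 - 35*A^-1 - 7*A^-5
  A^3 * (21*d^4) = 21*A^11 + 84*A^7 + 126*A^3 + 84*A^-1 + 21*A^-5
  A^1 * (35*d^3) = -35*A^7 - 105*A^3 - 105*A^-1 - 35*A^-5
  A^-1 * (35*d^2) = 35*A^3 + 70*A^-1 + 35*A^-5
  A^-3 * (21*d) = -21*A^-1 - 21*A^-5
  A^-5 * (7) = 7*A^-5
  A^-7 * (d) = -A^-5 - A^-9
Summing the groups: <K> = A^19 - A^15 + A^11 - A^7 + A^3 - A^-1 - A^-9

Answer: A^19 - A^15 + A^11 - A^7 + A^3 - A^-1 - A^-9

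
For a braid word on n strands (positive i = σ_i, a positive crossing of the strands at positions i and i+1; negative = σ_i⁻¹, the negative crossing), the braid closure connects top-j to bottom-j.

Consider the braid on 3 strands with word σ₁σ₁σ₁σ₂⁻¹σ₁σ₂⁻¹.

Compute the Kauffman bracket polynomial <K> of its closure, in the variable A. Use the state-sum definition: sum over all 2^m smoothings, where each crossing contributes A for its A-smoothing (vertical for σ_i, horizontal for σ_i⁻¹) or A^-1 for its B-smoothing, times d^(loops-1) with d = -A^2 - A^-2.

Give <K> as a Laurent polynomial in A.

A^10 - A^6 + 2*A^2 - 2*A^-2 + 2*A^-6 - 2*A^-10 + A^-14

Derivation:
Braid: s1 s1 s1 s2^-1 s1 s2^-1 on 3 strands, 6 crossings.
Writhe w = (#positive) - (#negative) = 4 - 2 = 2.
State-sum expansion of <K>. There are 2^6 = 64 states.
Smooth each crossing (0=||, 1=⌣⌢); contribution A^(Σ sign_k(1-2s_k)) * d^(L-1).
Tabulate the states by total A-exponent and number of loops L (A-exp: L × count):
  A^6: L=3 ×1
  A^4: L=2 ×6
  A^2: L=1 ×11, L=3 ×4
  A^0: L=2 ×19, L=4 ×1
  A^-2: L=3 ×15
  A^-4: L=4 ×6
  A^-6: L=5 ×1
Each group contributes A^e * Σ count * d^(L-1):
Powers of d = -A^2 - A^-2: d^2 = A^4 + 2 + A^-4; d^3 = -A^6 - 3*A^2 - 3*A^-2 - A^-6; d^4 = A^8 + 4*A^4 + 6 + 4*A^-4 + A^-8.
  A^6 * (d^2) = A^10 + 2*A^6 + A^2
  A^4 * (6*d) = -6*A^6 - 6*A^2
  A^2 * (11 + 4*d^2) = 4*A^6 + 19*A^2 + 4*A^-2
  A^0 * (19*d + d^3) = -A^6 - 22*A^2 - 22*A^-2 - A^-6
  A^-2 * (15*d^2) = 15*A^2 + 30*A^-2 + 15*A^-6
  A^-4 * (6*d^3) = -6*A^2 - 18*A^-2 - 18*A^-6 - 6*A^-10
  A^-6 * (d^4) = A^2 + 4*A^-2 + 6*A^-6 + 4*A^-10 + A^-14
Summing the groups: <K> = A^10 - A^6 + 2*A^2 - 2*A^-2 + 2*A^-6 - 2*A^-10 + A^-14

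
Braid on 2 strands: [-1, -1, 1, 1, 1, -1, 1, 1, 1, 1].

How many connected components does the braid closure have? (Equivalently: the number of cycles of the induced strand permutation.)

2

Derivation:
Track the strand permutation on 2 strands, starting from identity.
  step 1: s1^-1 swaps positions 1,2 -> [2 1]
  step 2: s1^-1 swaps positions 1,2 -> [1 2]
  step 3: s1 swaps positions 1,2 -> [2 1]
  step 4: s1 swaps positions 1,2 -> [1 2]
  step 5: s1 swaps positions 1,2 -> [2 1]
  step 6: s1^-1 swaps positions 1,2 -> [1 2]
  step 7: s1 swaps positions 1,2 -> [2 1]
  step 8: s1 swaps positions 1,2 -> [1 2]
  step 9: s1 swaps positions 1,2 -> [2 1]
  step 10: s1 swaps positions 1,2 -> [1 2]
Final permutation (position -> original strand): [1 2]
Closure components = cycle count of this permutation = 2.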